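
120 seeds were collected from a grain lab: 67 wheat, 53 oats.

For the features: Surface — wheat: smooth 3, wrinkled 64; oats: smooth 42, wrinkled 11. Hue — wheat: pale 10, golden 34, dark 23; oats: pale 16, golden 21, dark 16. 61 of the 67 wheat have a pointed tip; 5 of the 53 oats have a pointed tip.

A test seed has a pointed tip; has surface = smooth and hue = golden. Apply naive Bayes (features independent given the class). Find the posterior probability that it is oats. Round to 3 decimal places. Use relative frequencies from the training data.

0.531

wheat: (67/120) × (3/67) × (34/67) × (61/67) ≈ 0.0115505
oats: (53/120) × (42/53) × (21/53) × (5/53) ≈ 0.0130829
P(oats | x) = 0.0130829 / 0.0246334 ≈ 0.531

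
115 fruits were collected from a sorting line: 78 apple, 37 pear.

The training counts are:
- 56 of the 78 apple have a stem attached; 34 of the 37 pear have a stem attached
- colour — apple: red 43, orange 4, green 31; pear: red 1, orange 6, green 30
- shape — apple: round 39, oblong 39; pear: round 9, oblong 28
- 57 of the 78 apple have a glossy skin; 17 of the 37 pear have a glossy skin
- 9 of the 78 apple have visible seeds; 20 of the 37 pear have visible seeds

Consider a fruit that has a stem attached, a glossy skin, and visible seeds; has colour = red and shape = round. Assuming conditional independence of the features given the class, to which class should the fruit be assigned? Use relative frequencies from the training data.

apple

apple: (78/115) × (56/78) × (43/78) × (39/78) × (57/78) × (9/78) ≈ 0.0113178
pear: (37/115) × (34/37) × (1/37) × (9/37) × (17/37) × (20/37) ≈ 0.00048272
Highest score → apple.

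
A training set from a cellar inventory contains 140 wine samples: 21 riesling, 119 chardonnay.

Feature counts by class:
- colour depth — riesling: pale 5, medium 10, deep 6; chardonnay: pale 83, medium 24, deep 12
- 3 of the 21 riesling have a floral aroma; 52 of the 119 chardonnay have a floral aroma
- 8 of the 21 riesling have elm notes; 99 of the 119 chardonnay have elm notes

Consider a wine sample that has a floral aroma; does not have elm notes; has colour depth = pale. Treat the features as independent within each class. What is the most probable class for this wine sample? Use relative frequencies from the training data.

chardonnay

riesling: (21/140) × (5/21) × (3/21) × (13/21) ≈ 0.00315841
chardonnay: (119/140) × (83/119) × (52/119) × (20/119) ≈ 0.0435401
Highest score → chardonnay.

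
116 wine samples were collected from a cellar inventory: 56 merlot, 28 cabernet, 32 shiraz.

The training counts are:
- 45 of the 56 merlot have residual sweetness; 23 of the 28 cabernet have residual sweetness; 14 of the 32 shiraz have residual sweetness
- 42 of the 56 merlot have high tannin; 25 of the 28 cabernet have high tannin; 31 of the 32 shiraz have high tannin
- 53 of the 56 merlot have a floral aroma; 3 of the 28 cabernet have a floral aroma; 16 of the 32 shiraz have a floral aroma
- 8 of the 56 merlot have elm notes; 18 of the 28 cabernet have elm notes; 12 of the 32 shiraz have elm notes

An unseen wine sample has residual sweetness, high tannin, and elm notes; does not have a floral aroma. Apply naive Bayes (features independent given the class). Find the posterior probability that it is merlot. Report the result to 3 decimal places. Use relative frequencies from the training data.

0.018

merlot: (56/116) × (45/56) × (42/56) × (3/56) × (8/56) ≈ 0.00222664
cabernet: (28/116) × (23/28) × (25/28) × (25/28) × (18/28) ≈ 0.101613
shiraz: (32/116) × (14/32) × (31/32) × (16/32) × (12/32) ≈ 0.0219221
P(merlot | x) = 0.00222664 / 0.12576174 ≈ 0.018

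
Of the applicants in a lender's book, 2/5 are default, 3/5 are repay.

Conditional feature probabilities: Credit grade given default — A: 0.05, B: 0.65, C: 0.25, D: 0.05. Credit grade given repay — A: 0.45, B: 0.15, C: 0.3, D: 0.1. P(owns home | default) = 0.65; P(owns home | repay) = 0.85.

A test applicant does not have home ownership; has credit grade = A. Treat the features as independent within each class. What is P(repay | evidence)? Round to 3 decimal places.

0.853

default: 0.4 × 0.05 × (1−0.65) = 0.007
repay: 0.6 × 0.45 × (1−0.85) = 0.0405
P(repay | x) = 0.0405 / 0.0475 ≈ 0.853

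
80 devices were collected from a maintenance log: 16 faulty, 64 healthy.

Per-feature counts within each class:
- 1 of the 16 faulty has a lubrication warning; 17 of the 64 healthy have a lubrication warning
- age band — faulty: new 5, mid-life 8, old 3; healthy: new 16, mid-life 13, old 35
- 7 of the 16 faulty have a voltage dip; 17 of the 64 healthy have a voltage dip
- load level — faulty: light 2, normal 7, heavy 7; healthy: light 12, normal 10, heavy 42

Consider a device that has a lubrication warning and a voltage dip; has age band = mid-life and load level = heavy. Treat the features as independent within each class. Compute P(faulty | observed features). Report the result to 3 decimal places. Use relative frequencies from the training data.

faulty: (16/80) × (1/16) × (8/16) × (7/16) × (7/16) = 0.0011962890625
healthy: (64/80) × (17/64) × (13/64) × (17/64) × (42/64) = 0.007524204254150390625
P(faulty | x) = 0.0011962890625 / 0.008720493316650390625 ≈ 0.137

0.137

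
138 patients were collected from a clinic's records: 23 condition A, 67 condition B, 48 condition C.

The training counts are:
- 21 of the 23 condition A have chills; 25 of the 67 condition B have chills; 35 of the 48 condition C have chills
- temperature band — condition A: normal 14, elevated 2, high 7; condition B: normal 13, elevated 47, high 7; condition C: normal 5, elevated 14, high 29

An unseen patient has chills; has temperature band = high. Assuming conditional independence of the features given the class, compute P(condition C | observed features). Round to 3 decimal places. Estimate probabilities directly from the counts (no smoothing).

condition A: (23/138) × (21/23) × (7/23) ≈ 0.0463138
condition B: (67/138) × (25/67) × (7/67) ≈ 0.0189271
condition C: (48/138) × (35/48) × (29/48) ≈ 0.153231
P(condition C | x) = 0.153231 / 0.2184719 ≈ 0.701

0.701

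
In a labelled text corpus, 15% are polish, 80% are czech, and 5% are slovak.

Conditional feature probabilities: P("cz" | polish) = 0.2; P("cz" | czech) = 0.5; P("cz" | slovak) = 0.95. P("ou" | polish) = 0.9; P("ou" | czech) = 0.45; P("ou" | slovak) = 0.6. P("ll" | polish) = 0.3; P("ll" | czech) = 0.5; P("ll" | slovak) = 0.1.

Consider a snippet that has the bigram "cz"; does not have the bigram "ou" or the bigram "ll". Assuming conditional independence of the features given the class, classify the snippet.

polish: 0.15 × 0.2 × (1−0.9) × (1−0.3) = 0.0021
czech: 0.8 × 0.5 × (1−0.45) × (1−0.5) = 0.11
slovak: 0.05 × 0.95 × (1−0.6) × (1−0.1) = 0.0171
Highest score → czech.

czech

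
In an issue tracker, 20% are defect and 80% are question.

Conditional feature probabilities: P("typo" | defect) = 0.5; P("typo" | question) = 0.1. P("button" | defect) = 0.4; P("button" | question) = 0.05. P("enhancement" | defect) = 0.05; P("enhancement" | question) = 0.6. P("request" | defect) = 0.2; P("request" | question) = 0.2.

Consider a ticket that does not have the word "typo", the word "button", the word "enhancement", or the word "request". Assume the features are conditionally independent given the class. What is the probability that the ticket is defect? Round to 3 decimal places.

0.172

defect: 0.2 × (1−0.5) × (1−0.4) × (1−0.05) × (1−0.2) = 0.0456
question: 0.8 × (1−0.1) × (1−0.05) × (1−0.6) × (1−0.2) = 0.21888
P(defect | x) = 0.0456 / 0.26448 ≈ 0.172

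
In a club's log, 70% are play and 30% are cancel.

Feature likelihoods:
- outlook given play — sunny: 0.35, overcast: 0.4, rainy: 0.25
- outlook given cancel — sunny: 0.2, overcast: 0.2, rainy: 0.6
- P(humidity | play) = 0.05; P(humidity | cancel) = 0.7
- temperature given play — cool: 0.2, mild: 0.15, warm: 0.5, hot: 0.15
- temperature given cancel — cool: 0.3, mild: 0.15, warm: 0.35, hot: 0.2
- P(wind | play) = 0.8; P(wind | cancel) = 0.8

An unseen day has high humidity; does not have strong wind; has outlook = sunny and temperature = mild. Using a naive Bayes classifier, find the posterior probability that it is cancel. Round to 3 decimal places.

play: 0.7 × 0.35 × 0.05 × 0.15 × (1−0.8) = 0.0003675
cancel: 0.3 × 0.2 × 0.7 × 0.15 × (1−0.8) = 0.00126
P(cancel | x) = 0.00126 / 0.0016275 ≈ 0.774

0.774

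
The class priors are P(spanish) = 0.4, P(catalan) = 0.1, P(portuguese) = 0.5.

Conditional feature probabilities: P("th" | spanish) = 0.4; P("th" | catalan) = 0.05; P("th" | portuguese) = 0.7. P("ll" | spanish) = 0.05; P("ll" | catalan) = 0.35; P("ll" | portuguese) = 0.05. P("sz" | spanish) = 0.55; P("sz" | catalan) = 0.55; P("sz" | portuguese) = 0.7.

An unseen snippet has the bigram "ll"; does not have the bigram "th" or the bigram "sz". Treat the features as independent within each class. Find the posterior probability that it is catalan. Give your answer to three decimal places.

0.662

spanish: 0.4 × (1−0.4) × 0.05 × (1−0.55) = 0.0054
catalan: 0.1 × (1−0.05) × 0.35 × (1−0.55) = 0.0149625
portuguese: 0.5 × (1−0.7) × 0.05 × (1−0.7) = 0.00225
P(catalan | x) = 0.0149625 / 0.0226125 ≈ 0.662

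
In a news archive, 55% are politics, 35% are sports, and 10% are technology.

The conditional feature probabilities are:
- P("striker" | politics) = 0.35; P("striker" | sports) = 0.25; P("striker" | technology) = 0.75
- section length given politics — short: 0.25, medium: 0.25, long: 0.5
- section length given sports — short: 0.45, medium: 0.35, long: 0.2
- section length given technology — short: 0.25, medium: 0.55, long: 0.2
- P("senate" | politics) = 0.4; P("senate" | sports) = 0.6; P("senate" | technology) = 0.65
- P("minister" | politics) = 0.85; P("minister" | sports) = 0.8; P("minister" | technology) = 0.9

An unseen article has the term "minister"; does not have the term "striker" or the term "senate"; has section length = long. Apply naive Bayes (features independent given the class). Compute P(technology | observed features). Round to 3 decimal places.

politics: 0.55 × (1−0.35) × 0.5 × (1−0.4) × 0.85 = 0.0911625
sports: 0.35 × (1−0.25) × 0.2 × (1−0.6) × 0.8 = 0.0168
technology: 0.1 × (1−0.75) × 0.2 × (1−0.65) × 0.9 = 0.001575
P(technology | x) = 0.001575 / 0.1095375 ≈ 0.014

0.014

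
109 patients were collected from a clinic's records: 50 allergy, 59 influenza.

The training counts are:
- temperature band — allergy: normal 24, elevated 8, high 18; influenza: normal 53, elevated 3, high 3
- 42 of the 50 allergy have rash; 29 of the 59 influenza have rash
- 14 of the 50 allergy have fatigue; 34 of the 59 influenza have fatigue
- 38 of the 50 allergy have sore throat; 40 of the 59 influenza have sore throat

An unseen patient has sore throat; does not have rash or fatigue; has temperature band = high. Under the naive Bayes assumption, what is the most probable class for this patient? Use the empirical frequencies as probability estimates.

allergy

allergy: (50/109) × (18/50) × (8/50) × (36/50) × (38/50) ≈ 0.0144581
influenza: (59/109) × (3/59) × (30/59) × (25/59) × (40/59) ≈ 0.00402031
Highest score → allergy.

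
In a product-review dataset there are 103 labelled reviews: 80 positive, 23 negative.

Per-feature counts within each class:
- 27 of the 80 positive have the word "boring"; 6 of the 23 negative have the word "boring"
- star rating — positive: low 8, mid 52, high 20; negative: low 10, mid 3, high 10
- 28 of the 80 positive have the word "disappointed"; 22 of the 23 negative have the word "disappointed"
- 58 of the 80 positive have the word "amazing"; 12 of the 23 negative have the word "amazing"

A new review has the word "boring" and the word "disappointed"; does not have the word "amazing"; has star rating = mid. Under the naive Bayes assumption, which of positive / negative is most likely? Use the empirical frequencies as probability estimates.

positive

positive: (80/103) × (27/80) × (52/80) × (28/80) × (22/80) ≈ 0.0163999
negative: (23/103) × (6/23) × (3/23) × (22/23) × (11/23) ≈ 0.0034759
Highest score → positive.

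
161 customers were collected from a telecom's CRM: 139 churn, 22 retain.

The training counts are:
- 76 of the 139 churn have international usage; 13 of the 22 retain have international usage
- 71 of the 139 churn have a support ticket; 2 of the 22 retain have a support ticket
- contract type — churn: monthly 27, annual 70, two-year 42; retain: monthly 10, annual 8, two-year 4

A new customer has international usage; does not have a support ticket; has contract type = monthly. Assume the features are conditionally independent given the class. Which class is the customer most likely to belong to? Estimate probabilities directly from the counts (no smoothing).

churn: (139/161) × (76/139) × (68/139) × (27/139) ≈ 0.0448571
retain: (22/161) × (13/22) × (20/22) × (10/22) ≈ 0.0333658
Highest score → churn.

churn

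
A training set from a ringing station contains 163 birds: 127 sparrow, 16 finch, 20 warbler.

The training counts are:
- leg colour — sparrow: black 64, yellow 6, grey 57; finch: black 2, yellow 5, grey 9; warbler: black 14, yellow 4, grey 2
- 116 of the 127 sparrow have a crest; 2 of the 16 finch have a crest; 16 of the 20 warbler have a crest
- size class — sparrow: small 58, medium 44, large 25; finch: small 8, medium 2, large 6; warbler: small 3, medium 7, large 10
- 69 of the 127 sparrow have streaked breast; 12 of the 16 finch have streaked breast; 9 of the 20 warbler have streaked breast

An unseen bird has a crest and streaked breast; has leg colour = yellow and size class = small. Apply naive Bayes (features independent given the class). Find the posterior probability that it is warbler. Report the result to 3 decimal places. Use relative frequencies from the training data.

sparrow: (127/163) × (6/127) × (116/127) × (58/127) × (69/127) ≈ 0.00834233
finch: (16/163) × (5/16) × (2/16) × (8/16) × (12/16) ≈ 0.00143788
warbler: (20/163) × (4/20) × (16/20) × (3/20) × (9/20) ≈ 0.00132515
P(warbler | x) = 0.00132515 / 0.01110536 ≈ 0.119

0.119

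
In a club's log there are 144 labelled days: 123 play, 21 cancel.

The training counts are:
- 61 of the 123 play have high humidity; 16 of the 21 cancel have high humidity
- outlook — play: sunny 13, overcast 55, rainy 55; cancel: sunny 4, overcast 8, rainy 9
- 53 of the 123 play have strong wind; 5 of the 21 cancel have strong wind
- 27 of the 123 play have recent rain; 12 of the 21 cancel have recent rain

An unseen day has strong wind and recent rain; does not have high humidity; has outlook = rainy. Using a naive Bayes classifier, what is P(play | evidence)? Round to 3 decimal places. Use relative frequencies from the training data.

play: (123/144) × (62/123) × (55/123) × (53/123) × (27/123) ≈ 0.0182103
cancel: (21/144) × (5/21) × (9/21) × (5/21) × (12/21) ≈ 0.00202462
P(play | x) = 0.0182103 / 0.02023492 ≈ 0.900

0.900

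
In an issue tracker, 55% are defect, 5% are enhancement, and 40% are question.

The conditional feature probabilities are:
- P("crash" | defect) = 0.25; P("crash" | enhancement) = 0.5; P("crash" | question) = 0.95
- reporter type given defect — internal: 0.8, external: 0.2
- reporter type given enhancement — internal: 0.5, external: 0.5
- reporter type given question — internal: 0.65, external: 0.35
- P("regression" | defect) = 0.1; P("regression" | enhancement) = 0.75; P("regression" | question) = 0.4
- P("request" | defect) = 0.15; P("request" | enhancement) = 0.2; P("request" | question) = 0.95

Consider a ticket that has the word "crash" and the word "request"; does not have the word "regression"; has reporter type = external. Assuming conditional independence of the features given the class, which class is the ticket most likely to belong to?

defect: 0.55 × 0.25 × 0.2 × (1−0.1) × 0.15 = 0.0037125
enhancement: 0.05 × 0.5 × 0.5 × (1−0.75) × 0.2 = 0.000625
question: 0.4 × 0.95 × 0.35 × (1−0.4) × 0.95 = 0.07581
Highest score → question.

question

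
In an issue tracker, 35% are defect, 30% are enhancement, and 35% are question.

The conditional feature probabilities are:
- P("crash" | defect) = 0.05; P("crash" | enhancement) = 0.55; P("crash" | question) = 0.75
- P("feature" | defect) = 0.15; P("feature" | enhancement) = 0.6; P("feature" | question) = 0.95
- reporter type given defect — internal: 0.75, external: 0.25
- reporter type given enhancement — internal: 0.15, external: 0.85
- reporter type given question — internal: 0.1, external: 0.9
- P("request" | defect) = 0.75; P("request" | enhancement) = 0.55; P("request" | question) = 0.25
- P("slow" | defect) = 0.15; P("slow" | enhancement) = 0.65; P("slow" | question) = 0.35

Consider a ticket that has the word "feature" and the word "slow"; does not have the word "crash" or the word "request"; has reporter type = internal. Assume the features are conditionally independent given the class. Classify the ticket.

enhancement

defect: 0.35 × (1−0.05) × 0.15 × 0.75 × (1−0.75) × 0.15 = 0.001402734375
enhancement: 0.3 × (1−0.55) × 0.6 × 0.15 × (1−0.55) × 0.65 = 0.003553875
question: 0.35 × (1−0.75) × 0.95 × 0.1 × (1−0.25) × 0.35 = 0.00218203125
Highest score → enhancement.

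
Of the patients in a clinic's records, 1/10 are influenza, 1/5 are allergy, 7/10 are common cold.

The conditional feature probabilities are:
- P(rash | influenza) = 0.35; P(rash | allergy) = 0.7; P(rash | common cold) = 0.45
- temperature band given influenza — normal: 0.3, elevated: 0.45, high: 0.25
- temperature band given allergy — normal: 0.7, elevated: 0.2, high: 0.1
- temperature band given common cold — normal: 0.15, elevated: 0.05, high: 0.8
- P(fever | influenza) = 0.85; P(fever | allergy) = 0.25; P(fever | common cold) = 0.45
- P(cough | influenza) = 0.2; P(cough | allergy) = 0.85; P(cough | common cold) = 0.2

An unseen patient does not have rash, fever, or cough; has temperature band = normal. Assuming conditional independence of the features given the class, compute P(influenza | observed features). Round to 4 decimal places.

0.0721

influenza: 0.1 × (1−0.35) × 0.3 × (1−0.85) × (1−0.2) = 0.00234
allergy: 0.2 × (1−0.7) × 0.7 × (1−0.25) × (1−0.85) = 0.004725
common cold: 0.7 × (1−0.45) × 0.15 × (1−0.45) × (1−0.2) = 0.02541
P(influenza | x) = 0.00234 / 0.032475 ≈ 0.0721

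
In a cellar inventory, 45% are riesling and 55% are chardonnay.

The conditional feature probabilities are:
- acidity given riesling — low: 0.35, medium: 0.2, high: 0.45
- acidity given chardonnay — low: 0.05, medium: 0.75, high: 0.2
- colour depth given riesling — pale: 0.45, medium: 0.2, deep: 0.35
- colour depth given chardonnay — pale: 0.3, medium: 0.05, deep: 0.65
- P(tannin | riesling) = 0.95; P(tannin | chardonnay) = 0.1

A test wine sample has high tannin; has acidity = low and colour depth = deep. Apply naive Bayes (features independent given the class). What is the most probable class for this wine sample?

riesling: 0.45 × 0.35 × 0.35 × 0.95 = 0.05236875
chardonnay: 0.55 × 0.05 × 0.65 × 0.1 = 0.0017875
Highest score → riesling.

riesling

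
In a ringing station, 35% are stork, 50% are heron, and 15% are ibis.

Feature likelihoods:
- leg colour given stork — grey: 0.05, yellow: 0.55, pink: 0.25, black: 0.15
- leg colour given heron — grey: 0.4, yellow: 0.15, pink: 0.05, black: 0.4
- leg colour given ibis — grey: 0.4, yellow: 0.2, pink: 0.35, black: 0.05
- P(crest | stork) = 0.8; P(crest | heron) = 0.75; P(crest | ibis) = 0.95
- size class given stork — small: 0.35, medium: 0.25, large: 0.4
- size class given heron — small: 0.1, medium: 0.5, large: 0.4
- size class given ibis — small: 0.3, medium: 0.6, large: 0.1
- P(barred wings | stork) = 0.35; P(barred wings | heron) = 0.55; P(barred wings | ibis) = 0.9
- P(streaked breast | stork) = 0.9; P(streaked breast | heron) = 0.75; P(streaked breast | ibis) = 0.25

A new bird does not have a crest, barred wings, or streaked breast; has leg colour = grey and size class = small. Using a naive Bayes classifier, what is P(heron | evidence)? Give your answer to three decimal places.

stork: 0.35 × 0.05 × (1−0.8) × 0.35 × (1−0.35) × (1−0.9) = 0.000079625
heron: 0.5 × 0.4 × (1−0.75) × 0.1 × (1−0.55) × (1−0.75) = 0.0005625
ibis: 0.15 × 0.4 × (1−0.95) × 0.3 × (1−0.9) × (1−0.25) = 0.0000675
P(heron | x) = 0.0005625 / 0.000709625 ≈ 0.793

0.793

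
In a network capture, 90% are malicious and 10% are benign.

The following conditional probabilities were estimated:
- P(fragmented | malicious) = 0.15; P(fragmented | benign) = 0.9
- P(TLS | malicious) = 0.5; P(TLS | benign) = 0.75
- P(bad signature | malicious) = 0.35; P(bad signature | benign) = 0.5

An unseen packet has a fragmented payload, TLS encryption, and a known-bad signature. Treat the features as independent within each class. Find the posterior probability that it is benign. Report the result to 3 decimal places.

0.588

malicious: 0.9 × 0.15 × 0.5 × 0.35 = 0.023625
benign: 0.1 × 0.9 × 0.75 × 0.5 = 0.03375
P(benign | x) = 0.03375 / 0.057375 ≈ 0.588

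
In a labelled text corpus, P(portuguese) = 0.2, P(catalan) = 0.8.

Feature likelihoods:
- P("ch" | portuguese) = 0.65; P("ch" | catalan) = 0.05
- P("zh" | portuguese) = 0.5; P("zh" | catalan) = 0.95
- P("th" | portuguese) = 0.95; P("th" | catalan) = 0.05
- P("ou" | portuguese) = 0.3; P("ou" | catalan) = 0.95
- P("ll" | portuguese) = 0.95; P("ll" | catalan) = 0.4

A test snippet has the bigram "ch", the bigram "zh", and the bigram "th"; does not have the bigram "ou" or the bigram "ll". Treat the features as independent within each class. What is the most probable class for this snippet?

portuguese: 0.2 × 0.65 × 0.5 × 0.95 × (1−0.3) × (1−0.95) = 0.00216125
catalan: 0.8 × 0.05 × 0.95 × 0.05 × (1−0.95) × (1−0.4) = 0.000057
Highest score → portuguese.

portuguese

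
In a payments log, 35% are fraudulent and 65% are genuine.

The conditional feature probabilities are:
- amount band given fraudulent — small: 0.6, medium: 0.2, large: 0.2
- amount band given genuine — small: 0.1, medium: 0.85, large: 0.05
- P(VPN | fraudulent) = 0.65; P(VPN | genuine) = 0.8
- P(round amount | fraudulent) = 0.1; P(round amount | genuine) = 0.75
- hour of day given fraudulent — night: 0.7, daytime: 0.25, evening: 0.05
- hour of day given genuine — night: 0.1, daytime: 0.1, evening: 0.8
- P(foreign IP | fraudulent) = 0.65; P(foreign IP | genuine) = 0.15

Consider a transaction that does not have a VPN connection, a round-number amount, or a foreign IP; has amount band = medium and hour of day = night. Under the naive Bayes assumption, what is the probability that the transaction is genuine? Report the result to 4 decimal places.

0.3030

fraudulent: 0.35 × 0.2 × (1−0.65) × (1−0.1) × 0.7 × (1−0.65) = 0.00540225
genuine: 0.65 × 0.85 × (1−0.8) × (1−0.75) × 0.1 × (1−0.15) = 0.002348125
P(genuine | x) = 0.002348125 / 0.007750375 ≈ 0.3030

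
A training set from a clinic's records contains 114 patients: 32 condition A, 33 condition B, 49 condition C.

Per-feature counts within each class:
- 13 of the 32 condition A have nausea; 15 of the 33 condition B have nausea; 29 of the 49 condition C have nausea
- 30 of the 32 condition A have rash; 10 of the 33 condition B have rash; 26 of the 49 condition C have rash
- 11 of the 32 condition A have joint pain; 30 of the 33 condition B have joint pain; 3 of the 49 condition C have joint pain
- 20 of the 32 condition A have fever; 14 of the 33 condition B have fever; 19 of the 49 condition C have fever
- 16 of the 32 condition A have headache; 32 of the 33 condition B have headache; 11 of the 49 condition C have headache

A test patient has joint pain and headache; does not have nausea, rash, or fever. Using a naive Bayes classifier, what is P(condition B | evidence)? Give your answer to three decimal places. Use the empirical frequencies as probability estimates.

condition A: (32/114) × (19/32) × (2/32) × (11/32) × (12/32) × (16/32) = 0.00067138671875
condition B: (33/114) × (18/33) × (23/33) × (30/33) × (19/33) × (32/33) ≈ 0.0558553
condition C: (49/114) × (20/49) × (23/49) × (3/49) × (30/49) × (11/49) ≈ 0.000692953
P(condition B | x) = 0.0558553 / 0.05721963971875 ≈ 0.976

0.976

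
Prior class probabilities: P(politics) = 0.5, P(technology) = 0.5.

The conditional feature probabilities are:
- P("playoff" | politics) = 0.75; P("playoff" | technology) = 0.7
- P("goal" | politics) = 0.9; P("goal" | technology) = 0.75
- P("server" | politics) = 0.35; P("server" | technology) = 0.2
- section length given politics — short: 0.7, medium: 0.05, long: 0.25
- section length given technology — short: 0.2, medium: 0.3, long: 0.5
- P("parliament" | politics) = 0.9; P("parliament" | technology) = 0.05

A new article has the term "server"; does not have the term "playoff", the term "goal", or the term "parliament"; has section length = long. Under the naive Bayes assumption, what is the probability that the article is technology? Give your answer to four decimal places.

politics: 0.5 × (1−0.75) × (1−0.9) × 0.35 × 0.25 × (1−0.9) = 0.000109375
technology: 0.5 × (1−0.7) × (1−0.75) × 0.2 × 0.5 × (1−0.05) = 0.0035625
P(technology | x) = 0.0035625 / 0.003671875 ≈ 0.9702

0.9702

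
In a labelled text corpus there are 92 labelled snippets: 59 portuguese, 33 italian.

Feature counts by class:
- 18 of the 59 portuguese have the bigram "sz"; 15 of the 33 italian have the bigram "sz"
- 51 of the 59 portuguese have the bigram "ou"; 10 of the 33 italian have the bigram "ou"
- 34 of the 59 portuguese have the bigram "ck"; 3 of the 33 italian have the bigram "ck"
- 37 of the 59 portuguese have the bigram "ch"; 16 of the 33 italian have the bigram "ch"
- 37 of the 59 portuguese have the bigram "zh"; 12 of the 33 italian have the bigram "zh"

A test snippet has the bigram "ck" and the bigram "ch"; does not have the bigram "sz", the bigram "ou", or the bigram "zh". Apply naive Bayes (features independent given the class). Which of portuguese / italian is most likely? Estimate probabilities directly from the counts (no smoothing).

portuguese

portuguese: (59/92) × (41/59) × (8/59) × (34/59) × (37/59) × (22/59) ≈ 0.00814294
italian: (33/92) × (18/33) × (23/33) × (3/33) × (16/33) × (21/33) ≈ 0.00382488
Highest score → portuguese.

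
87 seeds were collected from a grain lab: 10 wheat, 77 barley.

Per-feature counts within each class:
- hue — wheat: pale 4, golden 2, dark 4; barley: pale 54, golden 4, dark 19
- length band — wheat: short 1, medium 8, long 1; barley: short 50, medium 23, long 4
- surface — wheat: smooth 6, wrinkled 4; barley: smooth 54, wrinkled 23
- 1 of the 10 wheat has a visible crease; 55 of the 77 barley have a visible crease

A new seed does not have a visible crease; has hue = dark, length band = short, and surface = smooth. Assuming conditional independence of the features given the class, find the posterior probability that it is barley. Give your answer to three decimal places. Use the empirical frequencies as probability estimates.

wheat: (10/87) × (4/10) × (1/10) × (6/10) × (9/10) ≈ 0.00248276
barley: (77/87) × (19/77) × (50/77) × (54/77) × (22/77) ≈ 0.0284151
P(barley | x) = 0.0284151 / 0.03089786 ≈ 0.920

0.920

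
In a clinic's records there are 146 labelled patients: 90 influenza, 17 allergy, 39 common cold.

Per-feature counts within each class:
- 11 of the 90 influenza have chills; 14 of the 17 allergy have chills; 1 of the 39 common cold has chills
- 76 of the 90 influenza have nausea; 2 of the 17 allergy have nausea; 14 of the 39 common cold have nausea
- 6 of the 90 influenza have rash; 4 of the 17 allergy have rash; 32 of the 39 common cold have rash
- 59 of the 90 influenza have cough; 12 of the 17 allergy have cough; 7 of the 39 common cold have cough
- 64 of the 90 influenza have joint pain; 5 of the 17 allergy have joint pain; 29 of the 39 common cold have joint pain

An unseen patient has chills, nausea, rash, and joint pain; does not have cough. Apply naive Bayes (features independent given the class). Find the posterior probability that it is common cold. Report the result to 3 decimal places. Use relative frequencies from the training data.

0.492

influenza: (90/146) × (11/90) × (76/90) × (6/90) × (31/90) × (64/90) ≈ 0.00103891
allergy: (17/146) × (14/17) × (2/17) × (4/17) × (5/17) × (5/17) ≈ 0.00022962
common cold: (39/146) × (1/39) × (14/39) × (32/39) × (32/39) × (29/39) ≈ 0.00123088
P(common cold | x) = 0.00123088 / 0.00249941 ≈ 0.492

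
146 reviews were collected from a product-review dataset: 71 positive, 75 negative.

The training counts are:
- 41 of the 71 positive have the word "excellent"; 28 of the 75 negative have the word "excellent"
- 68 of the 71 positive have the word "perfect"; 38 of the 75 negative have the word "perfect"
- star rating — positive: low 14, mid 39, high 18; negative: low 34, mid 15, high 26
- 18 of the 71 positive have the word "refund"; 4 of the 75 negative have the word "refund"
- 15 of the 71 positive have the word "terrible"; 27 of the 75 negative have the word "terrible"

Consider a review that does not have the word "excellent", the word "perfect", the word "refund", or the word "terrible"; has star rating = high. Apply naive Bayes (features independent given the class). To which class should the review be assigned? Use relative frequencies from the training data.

positive: (71/146) × (30/71) × (3/71) × (18/71) × (53/71) × (56/71) ≈ 0.00129596
negative: (75/146) × (47/75) × (37/75) × (26/75) × (71/75) × (48/75) ≈ 0.033356
Highest score → negative.

negative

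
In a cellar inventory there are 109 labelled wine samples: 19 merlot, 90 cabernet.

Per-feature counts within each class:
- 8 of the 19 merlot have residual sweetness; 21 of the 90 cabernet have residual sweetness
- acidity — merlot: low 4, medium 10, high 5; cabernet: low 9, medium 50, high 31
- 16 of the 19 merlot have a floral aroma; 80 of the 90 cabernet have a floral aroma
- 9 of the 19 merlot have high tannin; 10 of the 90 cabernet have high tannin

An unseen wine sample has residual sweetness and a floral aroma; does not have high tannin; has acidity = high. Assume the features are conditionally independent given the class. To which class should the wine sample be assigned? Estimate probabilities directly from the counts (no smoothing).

merlot: (19/109) × (8/19) × (5/19) × (16/19) × (10/19) ≈ 0.00856037
cabernet: (90/109) × (21/90) × (31/90) × (80/90) × (80/90) ≈ 0.0524333
Highest score → cabernet.

cabernet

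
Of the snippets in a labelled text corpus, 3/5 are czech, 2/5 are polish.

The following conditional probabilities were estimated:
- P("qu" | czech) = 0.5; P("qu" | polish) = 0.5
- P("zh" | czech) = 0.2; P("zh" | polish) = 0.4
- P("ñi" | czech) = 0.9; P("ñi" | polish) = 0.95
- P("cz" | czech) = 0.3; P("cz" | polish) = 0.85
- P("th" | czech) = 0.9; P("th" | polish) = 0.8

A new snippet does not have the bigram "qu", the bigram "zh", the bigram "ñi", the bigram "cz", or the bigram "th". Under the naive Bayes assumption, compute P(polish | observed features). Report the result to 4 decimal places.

czech: 0.6 × (1−0.5) × (1−0.2) × (1−0.9) × (1−0.3) × (1−0.9) = 0.00168
polish: 0.4 × (1−0.5) × (1−0.4) × (1−0.95) × (1−0.85) × (1−0.8) = 0.00018
P(polish | x) = 0.00018 / 0.00186 ≈ 0.0968

0.0968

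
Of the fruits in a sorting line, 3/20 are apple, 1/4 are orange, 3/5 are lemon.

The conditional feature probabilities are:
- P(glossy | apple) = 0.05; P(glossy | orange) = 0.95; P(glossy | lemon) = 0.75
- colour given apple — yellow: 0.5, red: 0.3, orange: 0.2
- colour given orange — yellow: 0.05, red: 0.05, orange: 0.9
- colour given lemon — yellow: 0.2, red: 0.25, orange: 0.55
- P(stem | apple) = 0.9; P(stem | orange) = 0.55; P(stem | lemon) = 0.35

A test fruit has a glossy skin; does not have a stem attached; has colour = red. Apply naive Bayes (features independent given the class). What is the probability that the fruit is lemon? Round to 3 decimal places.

0.929

apple: 0.15 × 0.05 × 0.3 × (1−0.9) = 0.000225
orange: 0.25 × 0.95 × 0.05 × (1−0.55) = 0.00534375
lemon: 0.6 × 0.75 × 0.25 × (1−0.35) = 0.073125
P(lemon | x) = 0.073125 / 0.07869375 ≈ 0.929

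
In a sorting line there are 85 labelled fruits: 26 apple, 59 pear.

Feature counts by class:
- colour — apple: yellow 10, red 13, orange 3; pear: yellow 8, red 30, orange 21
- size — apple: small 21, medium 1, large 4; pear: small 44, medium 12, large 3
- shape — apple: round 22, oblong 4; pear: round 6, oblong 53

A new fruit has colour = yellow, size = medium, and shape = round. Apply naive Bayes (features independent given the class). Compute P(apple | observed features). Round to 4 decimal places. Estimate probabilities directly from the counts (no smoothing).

0.6629

apple: (26/85) × (10/26) × (1/26) × (22/26) ≈ 0.00382875
pear: (59/85) × (8/59) × (12/59) × (6/59) ≈ 0.0019467
P(apple | x) = 0.00382875 / 0.00577545 ≈ 0.6629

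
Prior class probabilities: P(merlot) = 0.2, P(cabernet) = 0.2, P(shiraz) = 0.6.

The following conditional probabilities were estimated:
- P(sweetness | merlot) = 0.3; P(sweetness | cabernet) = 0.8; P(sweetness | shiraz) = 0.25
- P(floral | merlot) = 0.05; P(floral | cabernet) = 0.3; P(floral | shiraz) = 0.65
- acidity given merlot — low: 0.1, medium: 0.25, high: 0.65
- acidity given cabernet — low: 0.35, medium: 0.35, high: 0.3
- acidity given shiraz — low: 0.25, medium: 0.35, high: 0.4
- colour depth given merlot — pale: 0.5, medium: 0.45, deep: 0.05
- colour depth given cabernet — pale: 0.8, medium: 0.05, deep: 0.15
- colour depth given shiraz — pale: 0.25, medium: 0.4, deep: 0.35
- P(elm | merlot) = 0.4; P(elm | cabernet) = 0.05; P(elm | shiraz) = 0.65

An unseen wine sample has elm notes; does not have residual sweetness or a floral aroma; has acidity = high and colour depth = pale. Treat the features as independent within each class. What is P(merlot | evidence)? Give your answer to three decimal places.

0.621

merlot: 0.2 × (1−0.3) × (1−0.05) × 0.65 × 0.5 × 0.4 = 0.01729
cabernet: 0.2 × (1−0.8) × (1−0.3) × 0.3 × 0.8 × 0.05 = 0.000336
shiraz: 0.6 × (1−0.25) × (1−0.65) × 0.4 × 0.25 × 0.65 = 0.0102375
P(merlot | x) = 0.01729 / 0.0278635 ≈ 0.621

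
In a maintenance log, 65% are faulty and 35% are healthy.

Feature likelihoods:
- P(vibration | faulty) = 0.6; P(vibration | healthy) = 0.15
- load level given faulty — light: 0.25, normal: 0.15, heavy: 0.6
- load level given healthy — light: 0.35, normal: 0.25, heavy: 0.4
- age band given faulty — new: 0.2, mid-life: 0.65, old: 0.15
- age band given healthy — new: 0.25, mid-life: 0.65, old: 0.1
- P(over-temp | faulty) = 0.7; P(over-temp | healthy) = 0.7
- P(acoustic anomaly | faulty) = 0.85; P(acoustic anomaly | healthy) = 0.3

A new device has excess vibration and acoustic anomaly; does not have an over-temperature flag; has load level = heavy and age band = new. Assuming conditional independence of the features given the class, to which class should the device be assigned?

faulty

faulty: 0.65 × 0.6 × 0.6 × 0.2 × (1−0.7) × 0.85 = 0.011934
healthy: 0.35 × 0.15 × 0.4 × 0.25 × (1−0.7) × 0.3 = 0.0004725
Highest score → faulty.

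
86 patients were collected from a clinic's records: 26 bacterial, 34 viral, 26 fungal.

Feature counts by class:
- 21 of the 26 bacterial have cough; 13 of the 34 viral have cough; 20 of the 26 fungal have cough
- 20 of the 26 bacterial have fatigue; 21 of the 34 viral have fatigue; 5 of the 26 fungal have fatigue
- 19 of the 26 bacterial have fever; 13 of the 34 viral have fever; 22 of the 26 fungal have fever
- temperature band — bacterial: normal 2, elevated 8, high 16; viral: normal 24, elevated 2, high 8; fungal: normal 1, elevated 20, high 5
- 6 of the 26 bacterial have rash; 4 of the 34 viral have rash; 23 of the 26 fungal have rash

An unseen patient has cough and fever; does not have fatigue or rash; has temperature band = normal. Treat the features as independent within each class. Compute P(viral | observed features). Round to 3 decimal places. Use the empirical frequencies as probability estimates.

bacterial: (26/86) × (21/26) × (6/26) × (19/26) × (2/26) × (20/26) ≈ 0.00243665
viral: (34/86) × (13/34) × (13/34) × (13/34) × (24/34) × (30/34) ≈ 0.0137641
fungal: (26/86) × (20/26) × (21/26) × (22/26) × (1/26) × (3/26) ≈ 0.000705345
P(viral | x) = 0.0137641 / 0.016906095 ≈ 0.814

0.814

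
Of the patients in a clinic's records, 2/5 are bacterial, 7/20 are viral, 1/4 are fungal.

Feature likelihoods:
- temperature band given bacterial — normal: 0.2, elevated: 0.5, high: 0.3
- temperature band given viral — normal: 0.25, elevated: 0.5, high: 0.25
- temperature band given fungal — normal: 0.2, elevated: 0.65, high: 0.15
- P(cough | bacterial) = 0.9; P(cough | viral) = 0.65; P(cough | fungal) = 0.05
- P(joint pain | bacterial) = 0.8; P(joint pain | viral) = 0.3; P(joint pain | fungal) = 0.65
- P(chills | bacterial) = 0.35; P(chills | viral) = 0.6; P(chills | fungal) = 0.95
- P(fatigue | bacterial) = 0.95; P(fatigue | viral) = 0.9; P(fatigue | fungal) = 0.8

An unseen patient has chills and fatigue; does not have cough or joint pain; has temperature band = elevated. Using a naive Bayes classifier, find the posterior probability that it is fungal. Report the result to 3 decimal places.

0.626

bacterial: 0.4 × 0.5 × (1−0.9) × (1−0.8) × 0.35 × 0.95 = 0.00133
viral: 0.35 × 0.5 × (1−0.65) × (1−0.3) × 0.6 × 0.9 = 0.0231525
fungal: 0.25 × 0.65 × (1−0.05) × (1−0.65) × 0.95 × 0.8 = 0.04106375
P(fungal | x) = 0.04106375 / 0.06554625 ≈ 0.626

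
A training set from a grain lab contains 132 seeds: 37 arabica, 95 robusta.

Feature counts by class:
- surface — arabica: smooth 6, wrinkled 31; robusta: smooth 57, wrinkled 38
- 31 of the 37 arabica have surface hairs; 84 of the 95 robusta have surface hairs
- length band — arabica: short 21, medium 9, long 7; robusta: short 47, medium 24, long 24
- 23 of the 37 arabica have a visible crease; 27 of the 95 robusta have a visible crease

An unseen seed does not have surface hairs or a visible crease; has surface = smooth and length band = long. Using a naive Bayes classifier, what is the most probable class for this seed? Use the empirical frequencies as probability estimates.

robusta

arabica: (37/132) × (6/37) × (6/37) × (7/37) × (14/37) ≈ 0.000527654
robusta: (95/132) × (57/95) × (11/95) × (24/95) × (68/95) ≈ 0.00904155
Highest score → robusta.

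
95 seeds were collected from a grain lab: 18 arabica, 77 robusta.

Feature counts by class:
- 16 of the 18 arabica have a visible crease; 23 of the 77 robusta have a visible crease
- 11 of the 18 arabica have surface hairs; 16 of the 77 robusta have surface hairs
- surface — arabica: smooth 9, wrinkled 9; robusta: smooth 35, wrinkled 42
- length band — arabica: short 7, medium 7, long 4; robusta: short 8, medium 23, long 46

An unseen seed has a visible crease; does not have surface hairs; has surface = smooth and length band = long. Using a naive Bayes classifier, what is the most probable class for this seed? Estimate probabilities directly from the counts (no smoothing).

robusta

arabica: (18/95) × (16/18) × (7/18) × (9/18) × (4/18) ≈ 0.00727745
robusta: (77/95) × (23/77) × (61/77) × (35/77) × (46/77) ≈ 0.052082
Highest score → robusta.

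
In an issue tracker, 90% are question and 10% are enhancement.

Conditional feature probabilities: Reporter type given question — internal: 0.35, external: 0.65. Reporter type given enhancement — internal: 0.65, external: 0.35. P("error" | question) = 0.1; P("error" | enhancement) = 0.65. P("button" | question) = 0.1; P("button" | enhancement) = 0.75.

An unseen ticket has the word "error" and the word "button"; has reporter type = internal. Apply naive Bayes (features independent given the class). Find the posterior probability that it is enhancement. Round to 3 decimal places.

question: 0.9 × 0.35 × 0.1 × 0.1 = 0.00315
enhancement: 0.1 × 0.65 × 0.65 × 0.75 = 0.0316875
P(enhancement | x) = 0.0316875 / 0.0348375 ≈ 0.910

0.910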